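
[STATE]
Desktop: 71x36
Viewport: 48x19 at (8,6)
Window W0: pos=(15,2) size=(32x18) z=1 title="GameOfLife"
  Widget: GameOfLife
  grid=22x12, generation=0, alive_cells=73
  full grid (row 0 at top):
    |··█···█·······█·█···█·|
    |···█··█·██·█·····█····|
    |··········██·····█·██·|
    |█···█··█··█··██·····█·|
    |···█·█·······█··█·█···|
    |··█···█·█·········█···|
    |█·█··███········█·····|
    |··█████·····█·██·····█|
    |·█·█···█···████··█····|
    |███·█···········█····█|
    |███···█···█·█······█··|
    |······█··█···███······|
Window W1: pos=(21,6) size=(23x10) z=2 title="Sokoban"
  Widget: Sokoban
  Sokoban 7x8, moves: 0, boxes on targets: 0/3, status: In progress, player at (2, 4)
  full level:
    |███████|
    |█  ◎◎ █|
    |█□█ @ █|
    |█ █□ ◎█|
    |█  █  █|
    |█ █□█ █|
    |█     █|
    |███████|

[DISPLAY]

       ┃··█··┏━━━━━━━━━━━━━━━━━━━━━┓  ┃         
       ┃···█·┃ Sokoban             ┃  ┃         
       ┃·····┠─────────────────────┨  ┃         
       ┃█···█┃███████              ┃  ┃         
       ┃···█·┃█  ◎◎ █              ┃  ┃         
       ┃··█··┃█□█ @ █              ┃  ┃         
       ┃█·█··┃█ █□ ◎█              ┃  ┃         
       ┃··███┃█  █  █              ┃  ┃         
       ┃·█·█·┃█ █□█ █              ┃  ┃         
       ┃███·█┗━━━━━━━━━━━━━━━━━━━━━┛  ┃         
       ┃███···█···█·█······█··        ┃         
       ┃······█··█···███······        ┃         
       ┃                              ┃         
       ┗━━━━━━━━━━━━━━━━━━━━━━━━━━━━━━┛         
                                                
                                                
                                                
                                                
                                                


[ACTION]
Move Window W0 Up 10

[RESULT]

       ┃·····┏━━━━━━━━━━━━━━━━━━━━━┓  ┃         
       ┃█···█┃ Sokoban             ┃  ┃         
       ┃···█·┠─────────────────────┨  ┃         
       ┃··█··┃███████              ┃  ┃         
       ┃█·█··┃█  ◎◎ █              ┃  ┃         
       ┃··███┃█□█ @ █              ┃  ┃         
       ┃·█·█·┃█ █□ ◎█              ┃  ┃         
       ┃███·█┃█  █  █              ┃  ┃         
       ┃███··┃█ █□█ █              ┃  ┃         
       ┃·····┗━━━━━━━━━━━━━━━━━━━━━┛  ┃         
       ┃                              ┃         
       ┗━━━━━━━━━━━━━━━━━━━━━━━━━━━━━━┛         
                                                
                                                
                                                
                                                
                                                
                                                
                                                


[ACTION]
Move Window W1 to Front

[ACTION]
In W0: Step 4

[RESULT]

       ┃·····┏━━━━━━━━━━━━━━━━━━━━━┓  ┃         
       ┃·····┃ Sokoban             ┃  ┃         
       ┃·····┠─────────────────────┨  ┃         
       ┃·██··┃███████              ┃  ┃         
       ┃·██··┃█  ◎◎ █              ┃  ┃         
       ┃·····┃█□█ @ █              ┃  ┃         
       ┃·····┃█ █□ ◎█              ┃  ┃         
       ┃·█···┃█  █  █              ┃  ┃         
       ┃█····┃█ █□█ █              ┃  ┃         
       ┃·█···┗━━━━━━━━━━━━━━━━━━━━━┛  ┃         
       ┃                              ┃         
       ┗━━━━━━━━━━━━━━━━━━━━━━━━━━━━━━┛         
                                                
                                                
                                                
                                                
                                                
                                                
                                                


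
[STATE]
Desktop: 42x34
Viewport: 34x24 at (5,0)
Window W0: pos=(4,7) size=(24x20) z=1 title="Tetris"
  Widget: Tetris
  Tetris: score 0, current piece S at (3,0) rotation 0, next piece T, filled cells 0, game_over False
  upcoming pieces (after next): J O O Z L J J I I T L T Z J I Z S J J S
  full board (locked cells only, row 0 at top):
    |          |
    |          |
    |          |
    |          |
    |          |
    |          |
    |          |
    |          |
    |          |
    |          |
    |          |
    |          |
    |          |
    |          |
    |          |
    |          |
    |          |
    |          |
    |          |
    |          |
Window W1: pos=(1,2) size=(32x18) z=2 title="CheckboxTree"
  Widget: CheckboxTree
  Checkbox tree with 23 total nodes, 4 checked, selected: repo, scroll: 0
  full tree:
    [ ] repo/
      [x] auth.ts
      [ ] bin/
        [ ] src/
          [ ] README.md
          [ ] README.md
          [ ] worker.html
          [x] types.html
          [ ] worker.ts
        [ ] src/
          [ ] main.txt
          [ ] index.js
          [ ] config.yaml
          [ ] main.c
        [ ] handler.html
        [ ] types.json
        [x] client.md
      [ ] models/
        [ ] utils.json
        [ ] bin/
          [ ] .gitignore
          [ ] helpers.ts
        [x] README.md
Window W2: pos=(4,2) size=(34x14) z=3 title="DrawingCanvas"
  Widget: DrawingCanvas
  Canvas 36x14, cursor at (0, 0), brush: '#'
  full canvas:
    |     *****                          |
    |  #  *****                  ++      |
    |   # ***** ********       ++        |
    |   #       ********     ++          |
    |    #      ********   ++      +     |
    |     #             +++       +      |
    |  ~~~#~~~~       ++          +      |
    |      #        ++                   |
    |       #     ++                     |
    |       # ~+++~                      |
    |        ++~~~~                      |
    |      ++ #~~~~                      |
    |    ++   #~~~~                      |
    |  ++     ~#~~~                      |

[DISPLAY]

                                  
                                  
━━━━━━━━━━━━━━━━━━━━━━━━━━━━━━━━┓ 
 DrawingCanvas                  ┃ 
────────────────────────────────┨ 
+    *****                      ┃ 
  #  *****                  ++  ┃ 
   # ***** ********       ++    ┃ 
   #       ********     ++      ┃ 
    #      ********   ++      + ┃ 
     #             +++       +  ┃ 
  ~~~#~~~~       ++          +  ┃ 
      #        ++               ┃ 
       #     ++                 ┃ 
       # ~+++~                  ┃ 
━━━━━━━━━━━━━━━━━━━━━━━━━━━━━━━━┛ 
    [ ] index.js           ┃      
    [ ] config.yaml        ┃      
    [ ] main.c             ┃      
━━━━━━━━━━━━━━━━━━━━━━━━━━━┛      
          │           ┃           
          │           ┃           
          │           ┃           
          │           ┃           


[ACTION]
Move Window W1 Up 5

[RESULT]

━━━━━━━━━━━━━━━━━━━━━━━━━━━┓      
eckboxTree                 ┃      
━━━━━━━━━━━━━━━━━━━━━━━━━━━━━━━━┓ 
 DrawingCanvas                  ┃ 
────────────────────────────────┨ 
+    *****                      ┃ 
  #  *****                  ++  ┃ 
   # ***** ********       ++    ┃ 
   #       ********     ++      ┃ 
    #      ********   ++      + ┃ 
     #             +++       +  ┃ 
  ~~~#~~~~       ++          +  ┃ 
      #        ++               ┃ 
       #     ++                 ┃ 
       # ~+++~                  ┃ 
━━━━━━━━━━━━━━━━━━━━━━━━━━━━━━━━┛ 
    [ ] main.c             ┃      
━━━━━━━━━━━━━━━━━━━━━━━━━━━┛      
          │           ┃           
          │           ┃           
          │           ┃           
          │           ┃           
          │           ┃           
          │           ┃           


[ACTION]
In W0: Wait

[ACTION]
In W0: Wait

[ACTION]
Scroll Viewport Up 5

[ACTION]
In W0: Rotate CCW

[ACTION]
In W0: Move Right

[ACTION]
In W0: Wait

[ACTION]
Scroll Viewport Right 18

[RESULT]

━━━━━━━━━━━━━━━━━━━━━━━━┓         
boxTree                 ┃         
━━━━━━━━━━━━━━━━━━━━━━━━━━━━━┓    
awingCanvas                  ┃    
─────────────────────────────┨    
  *****                      ┃    
  *****                  ++  ┃    
# ***** ********       ++    ┃    
#       ********     ++      ┃    
 #      ********   ++      + ┃    
  #             +++       +  ┃    
~~#~~~~       ++          +  ┃    
   #        ++               ┃    
    #     ++                 ┃    
    # ~+++~                  ┃    
━━━━━━━━━━━━━━━━━━━━━━━━━━━━━┛    
 [ ] main.c             ┃         
━━━━━━━━━━━━━━━━━━━━━━━━┛         
       │           ┃              
       │           ┃              
       │           ┃              
       │           ┃              
       │           ┃              
       │           ┃              


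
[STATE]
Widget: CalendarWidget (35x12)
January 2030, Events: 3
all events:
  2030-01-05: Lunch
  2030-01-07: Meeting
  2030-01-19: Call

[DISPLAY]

            January 2030           
Mo Tu We Th Fr Sa Su               
    1  2  3  4  5*  6              
 7*  8  9 10 11 12 13              
14 15 16 17 18 19* 20              
21 22 23 24 25 26 27               
28 29 30 31                        
                                   
                                   
                                   
                                   
                                   


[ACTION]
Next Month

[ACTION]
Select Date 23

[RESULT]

           February 2030           
Mo Tu We Th Fr Sa Su               
             1  2  3               
 4  5  6  7  8  9 10               
11 12 13 14 15 16 17               
18 19 20 21 22 [23] 24             
25 26 27 28                        
                                   
                                   
                                   
                                   
                                   


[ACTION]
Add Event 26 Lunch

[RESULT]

           February 2030           
Mo Tu We Th Fr Sa Su               
             1  2  3               
 4  5  6  7  8  9 10               
11 12 13 14 15 16 17               
18 19 20 21 22 [23] 24             
25 26* 27 28                       
                                   
                                   
                                   
                                   
                                   


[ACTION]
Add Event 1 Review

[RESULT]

           February 2030           
Mo Tu We Th Fr Sa Su               
             1*  2  3              
 4  5  6  7  8  9 10               
11 12 13 14 15 16 17               
18 19 20 21 22 [23] 24             
25 26* 27 28                       
                                   
                                   
                                   
                                   
                                   


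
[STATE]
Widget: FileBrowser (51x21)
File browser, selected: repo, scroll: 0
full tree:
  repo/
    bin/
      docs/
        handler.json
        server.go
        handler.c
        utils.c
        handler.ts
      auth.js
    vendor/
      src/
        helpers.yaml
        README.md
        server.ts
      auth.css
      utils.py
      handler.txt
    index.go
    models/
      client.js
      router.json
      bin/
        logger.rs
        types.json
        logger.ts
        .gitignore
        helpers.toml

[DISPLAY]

> [-] repo/                                        
    [+] bin/                                       
    [+] vendor/                                    
    index.go                                       
    [+] models/                                    
                                                   
                                                   
                                                   
                                                   
                                                   
                                                   
                                                   
                                                   
                                                   
                                                   
                                                   
                                                   
                                                   
                                                   
                                                   
                                                   


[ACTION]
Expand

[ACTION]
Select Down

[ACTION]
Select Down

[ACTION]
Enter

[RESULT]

  [-] repo/                                        
    [+] bin/                                       
  > [-] vendor/                                    
      [+] src/                                     
      auth.css                                     
      utils.py                                     
      handler.txt                                  
    index.go                                       
    [+] models/                                    
                                                   
                                                   
                                                   
                                                   
                                                   
                                                   
                                                   
                                                   
                                                   
                                                   
                                                   
                                                   


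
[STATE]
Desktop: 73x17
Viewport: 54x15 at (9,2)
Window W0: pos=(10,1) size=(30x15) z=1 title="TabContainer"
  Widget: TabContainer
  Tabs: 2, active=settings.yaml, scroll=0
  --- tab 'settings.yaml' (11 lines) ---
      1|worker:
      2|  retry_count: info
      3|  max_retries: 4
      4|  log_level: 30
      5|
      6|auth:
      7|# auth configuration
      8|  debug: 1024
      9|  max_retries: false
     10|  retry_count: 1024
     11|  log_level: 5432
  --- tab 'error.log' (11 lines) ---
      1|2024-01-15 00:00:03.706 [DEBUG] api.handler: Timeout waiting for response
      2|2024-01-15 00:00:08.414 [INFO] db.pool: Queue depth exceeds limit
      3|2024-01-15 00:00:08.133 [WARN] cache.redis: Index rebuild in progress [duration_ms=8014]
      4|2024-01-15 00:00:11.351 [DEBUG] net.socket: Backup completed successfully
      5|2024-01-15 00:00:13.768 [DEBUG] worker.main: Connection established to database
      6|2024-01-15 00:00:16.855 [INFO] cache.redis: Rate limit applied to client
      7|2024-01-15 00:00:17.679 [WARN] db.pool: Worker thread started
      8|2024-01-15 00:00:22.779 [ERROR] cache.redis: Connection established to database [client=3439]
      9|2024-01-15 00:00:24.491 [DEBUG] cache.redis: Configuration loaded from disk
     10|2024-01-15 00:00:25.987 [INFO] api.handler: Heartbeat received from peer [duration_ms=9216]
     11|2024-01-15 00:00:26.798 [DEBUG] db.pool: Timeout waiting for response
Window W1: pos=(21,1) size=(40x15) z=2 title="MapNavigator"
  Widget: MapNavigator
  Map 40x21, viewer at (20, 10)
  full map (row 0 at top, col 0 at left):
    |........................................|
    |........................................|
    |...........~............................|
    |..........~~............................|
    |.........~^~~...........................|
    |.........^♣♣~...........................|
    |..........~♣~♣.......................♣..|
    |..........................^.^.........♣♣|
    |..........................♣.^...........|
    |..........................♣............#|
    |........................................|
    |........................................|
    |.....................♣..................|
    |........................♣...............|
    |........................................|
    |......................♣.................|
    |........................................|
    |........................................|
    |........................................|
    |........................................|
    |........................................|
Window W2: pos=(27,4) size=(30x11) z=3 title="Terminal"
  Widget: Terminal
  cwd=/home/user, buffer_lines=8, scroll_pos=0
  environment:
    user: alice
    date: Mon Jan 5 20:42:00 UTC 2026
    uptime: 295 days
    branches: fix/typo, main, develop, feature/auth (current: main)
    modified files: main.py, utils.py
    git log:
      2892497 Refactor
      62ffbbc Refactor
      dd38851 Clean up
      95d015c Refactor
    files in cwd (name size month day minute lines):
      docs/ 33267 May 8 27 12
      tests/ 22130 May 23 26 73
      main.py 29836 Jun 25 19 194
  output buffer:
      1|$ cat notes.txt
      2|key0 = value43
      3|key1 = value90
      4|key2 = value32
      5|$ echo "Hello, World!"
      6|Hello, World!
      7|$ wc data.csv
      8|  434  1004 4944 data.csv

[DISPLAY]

 ┃ TabContai┃ MapNavigator                         ┃  
 ┠──────────┠──────────────────────────────────────┨  
 ┃[settings.┃.....┏━━━━━━━━━━━━━━━━━━━━━━━━━━━━┓...┃  
 ┃──────────┃.....┃ Terminal                   ┃.♣.┃  
 ┃worker:   ┃.....┠────────────────────────────┨..♣┃  
 ┃  retry_co┃.....┃$ cat notes.txt             ┃...┃  
 ┃  max_retr┃.....┃key0 = value43              ┃...┃  
 ┃  log_leve┃.....┃key1 = value90              ┃...┃  
 ┃          ┃.....┃key2 = value32              ┃...┃  
 ┃auth:     ┃.....┃$ echo "Hello, World!"      ┃...┃  
 ┃# auth con┃.....┃Hello, World!               ┃...┃  
 ┃  debug: 1┃.....┃$ wc data.csv               ┃...┃  
 ┃  max_retr┃.....┗━━━━━━━━━━━━━━━━━━━━━━━━━━━━┛...┃  
 ┗━━━━━━━━━━┗━━━━━━━━━━━━━━━━━━━━━━━━━━━━━━━━━━━━━━┛  
                                                      


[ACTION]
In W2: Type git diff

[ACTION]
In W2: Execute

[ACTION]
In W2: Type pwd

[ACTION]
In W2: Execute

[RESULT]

 ┃ TabContai┃ MapNavigator                         ┃  
 ┠──────────┠──────────────────────────────────────┨  
 ┃[settings.┃.....┏━━━━━━━━━━━━━━━━━━━━━━━━━━━━┓...┃  
 ┃──────────┃.....┃ Terminal                   ┃.♣.┃  
 ┃worker:   ┃.....┠────────────────────────────┨..♣┃  
 ┃  retry_co┃.....┃+++ b/main.py               ┃...┃  
 ┃  max_retr┃.....┃@@ -1,3 +1,4 @@             ┃...┃  
 ┃  log_leve┃.....┃+# updated                  ┃...┃  
 ┃          ┃.....┃ import sys                 ┃...┃  
 ┃auth:     ┃.....┃$ pwd                       ┃...┃  
 ┃# auth con┃.....┃/home/user                  ┃...┃  
 ┃  debug: 1┃.....┃$ █                         ┃...┃  
 ┃  max_retr┃.....┗━━━━━━━━━━━━━━━━━━━━━━━━━━━━┛...┃  
 ┗━━━━━━━━━━┗━━━━━━━━━━━━━━━━━━━━━━━━━━━━━━━━━━━━━━┛  
                                                      


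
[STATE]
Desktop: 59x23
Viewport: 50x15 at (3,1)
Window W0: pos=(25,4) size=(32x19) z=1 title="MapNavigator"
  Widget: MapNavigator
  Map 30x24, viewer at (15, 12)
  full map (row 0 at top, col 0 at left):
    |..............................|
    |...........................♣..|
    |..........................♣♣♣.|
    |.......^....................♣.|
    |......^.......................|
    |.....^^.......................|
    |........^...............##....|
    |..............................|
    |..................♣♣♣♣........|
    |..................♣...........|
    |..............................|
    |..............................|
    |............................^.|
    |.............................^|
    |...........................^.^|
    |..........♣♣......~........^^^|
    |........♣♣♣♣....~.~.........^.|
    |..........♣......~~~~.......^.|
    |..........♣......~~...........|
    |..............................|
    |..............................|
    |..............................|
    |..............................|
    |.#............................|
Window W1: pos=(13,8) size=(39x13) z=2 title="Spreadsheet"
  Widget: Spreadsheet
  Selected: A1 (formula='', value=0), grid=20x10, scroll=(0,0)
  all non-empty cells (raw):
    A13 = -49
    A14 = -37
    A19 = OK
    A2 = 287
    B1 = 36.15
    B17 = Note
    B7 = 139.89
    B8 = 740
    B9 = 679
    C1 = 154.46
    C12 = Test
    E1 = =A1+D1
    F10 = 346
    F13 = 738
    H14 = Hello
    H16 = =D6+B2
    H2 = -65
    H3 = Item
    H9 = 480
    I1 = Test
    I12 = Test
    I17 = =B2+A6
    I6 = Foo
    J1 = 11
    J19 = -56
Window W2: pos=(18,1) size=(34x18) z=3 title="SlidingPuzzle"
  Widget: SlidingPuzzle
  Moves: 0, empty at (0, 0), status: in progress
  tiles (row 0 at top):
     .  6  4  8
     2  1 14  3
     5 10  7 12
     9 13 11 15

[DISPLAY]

               ┏━━━━━━━━━━━━━━━━━━━━━━━━━━━━━━━━┓ 
               ┃ SlidingPuzzle                  ┃ 
               ┠────────────────────────────────┨ 
               ┃┌────┬────┬────┬────┐           ┃━
               ┃│    │  6 │  4 │  8 │           ┃ 
               ┃├────┼────┼────┼────┤           ┃─
               ┃│  2 │  1 │ 14 │  3 │           ┃.
          ┏━━━━┃├────┼────┼────┼────┤           ┃.
          ┃ Spr┃│  5 │ 10 │  7 │ 12 │           ┃.
          ┠────┃├────┼────┼────┼────┤           ┃.
          ┃A1: ┃│  9 │ 13 │ 11 │ 15 │           ┃.
          ┃    ┃└────┴────┴────┴────┘           ┃.
          ┃----┃Moves: 0                        ┃.
          ┃  1 ┃                                ┃.
          ┃  2 ┃                                ┃.


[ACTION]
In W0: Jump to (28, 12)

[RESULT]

               ┏━━━━━━━━━━━━━━━━━━━━━━━━━━━━━━━━┓ 
               ┃ SlidingPuzzle                  ┃ 
               ┠────────────────────────────────┨ 
               ┃┌────┬────┬────┬────┐           ┃━
               ┃│    │  6 │  4 │  8 │           ┃ 
               ┃├────┼────┼────┼────┤           ┃─
               ┃│  2 │  1 │ 14 │  3 │           ┃ 
          ┏━━━━┃├────┼────┼────┼────┤           ┃ 
          ┃ Spr┃│  5 │ 10 │  7 │ 12 │           ┃ 
          ┠────┃├────┼────┼────┼────┤           ┃ 
          ┃A1: ┃│  9 │ 13 │ 11 │ 15 │           ┃ 
          ┃    ┃└────┴────┴────┴────┘           ┃ 
          ┃----┃Moves: 0                        ┃ 
          ┃  1 ┃                                ┃ 
          ┃  2 ┃                                ┃ 


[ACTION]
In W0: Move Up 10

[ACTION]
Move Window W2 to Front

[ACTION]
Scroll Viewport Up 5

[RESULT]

                                                  
               ┏━━━━━━━━━━━━━━━━━━━━━━━━━━━━━━━━┓ 
               ┃ SlidingPuzzle                  ┃ 
               ┠────────────────────────────────┨ 
               ┃┌────┬────┬────┬────┐           ┃━
               ┃│    │  6 │  4 │  8 │           ┃ 
               ┃├────┼────┼────┼────┤           ┃─
               ┃│  2 │  1 │ 14 │  3 │           ┃ 
          ┏━━━━┃├────┼────┼────┼────┤           ┃ 
          ┃ Spr┃│  5 │ 10 │  7 │ 12 │           ┃ 
          ┠────┃├────┼────┼────┼────┤           ┃ 
          ┃A1: ┃│  9 │ 13 │ 11 │ 15 │           ┃ 
          ┃    ┃└────┴────┴────┴────┘           ┃ 
          ┃----┃Moves: 0                        ┃ 
          ┃  1 ┃                                ┃ 


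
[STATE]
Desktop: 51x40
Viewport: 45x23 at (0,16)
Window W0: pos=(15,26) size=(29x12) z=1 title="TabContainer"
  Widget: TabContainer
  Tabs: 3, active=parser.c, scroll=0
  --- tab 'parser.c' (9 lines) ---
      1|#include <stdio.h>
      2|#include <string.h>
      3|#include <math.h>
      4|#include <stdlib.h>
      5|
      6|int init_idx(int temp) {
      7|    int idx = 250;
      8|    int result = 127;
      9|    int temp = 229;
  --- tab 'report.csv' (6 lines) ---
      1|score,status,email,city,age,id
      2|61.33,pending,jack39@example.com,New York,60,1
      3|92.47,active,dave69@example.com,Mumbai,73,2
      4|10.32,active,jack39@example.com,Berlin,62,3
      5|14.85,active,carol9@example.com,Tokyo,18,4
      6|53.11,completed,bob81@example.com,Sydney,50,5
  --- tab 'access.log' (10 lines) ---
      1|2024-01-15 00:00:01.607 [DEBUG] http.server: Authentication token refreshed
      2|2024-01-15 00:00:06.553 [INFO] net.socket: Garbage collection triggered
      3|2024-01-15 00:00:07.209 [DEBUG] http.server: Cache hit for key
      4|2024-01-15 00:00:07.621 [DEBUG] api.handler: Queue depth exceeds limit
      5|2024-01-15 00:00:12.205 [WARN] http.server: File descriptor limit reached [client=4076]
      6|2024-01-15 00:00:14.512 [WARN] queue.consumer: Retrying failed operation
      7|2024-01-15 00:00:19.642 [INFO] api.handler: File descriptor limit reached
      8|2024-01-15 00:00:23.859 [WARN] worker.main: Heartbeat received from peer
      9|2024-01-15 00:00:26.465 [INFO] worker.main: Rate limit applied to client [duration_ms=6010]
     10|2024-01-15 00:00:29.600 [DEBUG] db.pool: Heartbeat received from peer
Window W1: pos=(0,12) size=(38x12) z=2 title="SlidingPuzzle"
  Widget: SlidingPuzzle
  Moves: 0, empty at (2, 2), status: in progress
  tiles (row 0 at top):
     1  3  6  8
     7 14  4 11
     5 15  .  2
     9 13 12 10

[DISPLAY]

┃│  1 │  3 │  6 │  8 │               ┃       
┃├────┼────┼────┼────┤               ┃       
┃│  7 │ 14 │  4 │ 11 │               ┃       
┃├────┼────┼────┼────┤               ┃       
┃│  5 │ 15 │    │  2 │               ┃       
┃├────┼────┼────┼────┤               ┃       
┃│  9 │ 13 │ 12 │ 10 │               ┃       
┗━━━━━━━━━━━━━━━━━━━━━━━━━━━━━━━━━━━━┛       
                                             
                                             
               ┏━━━━━━━━━━━━━━━━━━━━━━━━━━━┓ 
               ┃ TabContainer              ┃ 
               ┠───────────────────────────┨ 
               ┃[parser.c]│ report.csv │ ac┃ 
               ┃───────────────────────────┃ 
               ┃#include <stdio.h>         ┃ 
               ┃#include <string.h>        ┃ 
               ┃#include <math.h>          ┃ 
               ┃#include <stdlib.h>        ┃ 
               ┃                           ┃ 
               ┃int init_idx(int temp) {   ┃ 
               ┗━━━━━━━━━━━━━━━━━━━━━━━━━━━┛ 
                                             


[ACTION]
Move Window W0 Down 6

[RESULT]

┃│  1 │  3 │  6 │  8 │               ┃       
┃├────┼────┼────┼────┤               ┃       
┃│  7 │ 14 │  4 │ 11 │               ┃       
┃├────┼────┼────┼────┤               ┃       
┃│  5 │ 15 │    │  2 │               ┃       
┃├────┼────┼────┼────┤               ┃       
┃│  9 │ 13 │ 12 │ 10 │               ┃       
┗━━━━━━━━━━━━━━━━━━━━━━━━━━━━━━━━━━━━┛       
                                             
                                             
                                             
                                             
               ┏━━━━━━━━━━━━━━━━━━━━━━━━━━━┓ 
               ┃ TabContainer              ┃ 
               ┠───────────────────────────┨ 
               ┃[parser.c]│ report.csv │ ac┃ 
               ┃───────────────────────────┃ 
               ┃#include <stdio.h>         ┃ 
               ┃#include <string.h>        ┃ 
               ┃#include <math.h>          ┃ 
               ┃#include <stdlib.h>        ┃ 
               ┃                           ┃ 
               ┃int init_idx(int temp) {   ┃ 


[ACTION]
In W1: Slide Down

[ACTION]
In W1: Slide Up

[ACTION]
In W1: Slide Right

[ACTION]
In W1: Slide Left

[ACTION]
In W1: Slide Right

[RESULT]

┃│  1 │  3 │  6 │  8 │               ┃       
┃├────┼────┼────┼────┤               ┃       
┃│  7 │ 14 │  4 │ 11 │               ┃       
┃├────┼────┼────┼────┤               ┃       
┃│  5 │    │ 15 │  2 │               ┃       
┃├────┼────┼────┼────┤               ┃       
┃│  9 │ 13 │ 12 │ 10 │               ┃       
┗━━━━━━━━━━━━━━━━━━━━━━━━━━━━━━━━━━━━┛       
                                             
                                             
                                             
                                             
               ┏━━━━━━━━━━━━━━━━━━━━━━━━━━━┓ 
               ┃ TabContainer              ┃ 
               ┠───────────────────────────┨ 
               ┃[parser.c]│ report.csv │ ac┃ 
               ┃───────────────────────────┃ 
               ┃#include <stdio.h>         ┃ 
               ┃#include <string.h>        ┃ 
               ┃#include <math.h>          ┃ 
               ┃#include <stdlib.h>        ┃ 
               ┃                           ┃ 
               ┃int init_idx(int temp) {   ┃ 


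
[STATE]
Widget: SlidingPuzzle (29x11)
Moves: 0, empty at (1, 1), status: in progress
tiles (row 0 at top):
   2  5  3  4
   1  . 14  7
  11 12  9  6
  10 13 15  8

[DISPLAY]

┌────┬────┬────┬────┐        
│  2 │  5 │  3 │  4 │        
├────┼────┼────┼────┤        
│  1 │    │ 14 │  7 │        
├────┼────┼────┼────┤        
│ 11 │ 12 │  9 │  6 │        
├────┼────┼────┼────┤        
│ 10 │ 13 │ 15 │  8 │        
└────┴────┴────┴────┘        
Moves: 0                     
                             


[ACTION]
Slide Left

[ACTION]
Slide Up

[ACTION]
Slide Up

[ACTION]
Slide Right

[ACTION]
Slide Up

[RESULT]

┌────┬────┬────┬────┐        
│  2 │  5 │  3 │  4 │        
├────┼────┼────┼────┤        
│  1 │ 14 │  9 │  7 │        
├────┼────┼────┼────┤        
│ 11 │ 12 │ 15 │  6 │        
├────┼────┼────┼────┤        
│ 10 │    │ 13 │  8 │        
└────┴────┴────┴────┘        
Moves: 4                     
                             


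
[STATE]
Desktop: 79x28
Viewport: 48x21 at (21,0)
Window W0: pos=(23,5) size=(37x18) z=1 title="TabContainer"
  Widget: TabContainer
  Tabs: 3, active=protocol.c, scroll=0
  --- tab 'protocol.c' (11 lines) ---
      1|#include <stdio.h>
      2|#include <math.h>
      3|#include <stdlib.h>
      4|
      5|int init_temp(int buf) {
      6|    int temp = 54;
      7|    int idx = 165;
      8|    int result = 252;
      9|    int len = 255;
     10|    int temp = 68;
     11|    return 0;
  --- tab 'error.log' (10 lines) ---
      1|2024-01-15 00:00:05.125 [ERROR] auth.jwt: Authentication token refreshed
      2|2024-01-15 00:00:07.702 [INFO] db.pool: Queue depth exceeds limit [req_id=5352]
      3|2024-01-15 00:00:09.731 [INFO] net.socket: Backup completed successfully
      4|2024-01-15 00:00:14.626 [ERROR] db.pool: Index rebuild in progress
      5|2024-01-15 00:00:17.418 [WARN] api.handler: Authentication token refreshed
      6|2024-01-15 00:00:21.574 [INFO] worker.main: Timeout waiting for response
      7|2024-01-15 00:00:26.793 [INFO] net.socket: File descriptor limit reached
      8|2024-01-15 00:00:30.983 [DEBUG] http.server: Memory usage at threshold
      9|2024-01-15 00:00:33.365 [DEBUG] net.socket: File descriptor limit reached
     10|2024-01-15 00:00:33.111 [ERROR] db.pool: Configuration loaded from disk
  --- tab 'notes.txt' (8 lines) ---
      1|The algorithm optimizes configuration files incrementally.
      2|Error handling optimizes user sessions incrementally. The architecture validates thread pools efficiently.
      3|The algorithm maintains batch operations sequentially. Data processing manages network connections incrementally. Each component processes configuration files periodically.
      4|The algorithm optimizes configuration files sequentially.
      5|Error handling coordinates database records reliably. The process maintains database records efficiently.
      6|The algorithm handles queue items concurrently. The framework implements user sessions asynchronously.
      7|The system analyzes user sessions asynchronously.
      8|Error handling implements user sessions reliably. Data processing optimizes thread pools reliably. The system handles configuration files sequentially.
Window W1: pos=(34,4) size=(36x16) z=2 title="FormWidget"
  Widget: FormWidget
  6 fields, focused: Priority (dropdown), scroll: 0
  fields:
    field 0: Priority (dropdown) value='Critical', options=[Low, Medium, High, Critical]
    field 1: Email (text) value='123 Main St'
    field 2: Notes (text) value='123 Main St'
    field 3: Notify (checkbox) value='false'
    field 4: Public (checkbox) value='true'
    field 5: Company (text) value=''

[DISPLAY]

                                                
                                                
                                                
                                                
             ┏━━━━━━━━━━━━━━━━━━━━━━━━━━━━━━━━━━
  ┏━━━━━━━━━━┃ FormWidget                       
  ┃ TabContai┠──────────────────────────────────
  ┠──────────┃> Priority:   [Critical         ▼]
  ┃[protocol.┃  Email:      [123 Main St       ]
  ┃──────────┃  Notes:      [123 Main St       ]
  ┃#include <┃  Notify:     [ ]                 
  ┃#include <┃  Public:     [x]                 
  ┃#include <┃  Company:    [                  ]
  ┃          ┃                                  
  ┃int init_t┃                                  
  ┃    int te┃                                  
  ┃    int id┃                                  
  ┃    int re┃                                  
  ┃    int le┃                                  
  ┃    int te┗━━━━━━━━━━━━━━━━━━━━━━━━━━━━━━━━━━
  ┃    return 0;                      ┃         


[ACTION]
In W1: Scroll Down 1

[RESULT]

                                                
                                                
                                                
                                                
             ┏━━━━━━━━━━━━━━━━━━━━━━━━━━━━━━━━━━
  ┏━━━━━━━━━━┃ FormWidget                       
  ┃ TabContai┠──────────────────────────────────
  ┠──────────┃  Email:      [123 Main St       ]
  ┃[protocol.┃  Notes:      [123 Main St       ]
  ┃──────────┃  Notify:     [ ]                 
  ┃#include <┃  Public:     [x]                 
  ┃#include <┃  Company:    [                  ]
  ┃#include <┃                                  
  ┃          ┃                                  
  ┃int init_t┃                                  
  ┃    int te┃                                  
  ┃    int id┃                                  
  ┃    int re┃                                  
  ┃    int le┃                                  
  ┃    int te┗━━━━━━━━━━━━━━━━━━━━━━━━━━━━━━━━━━
  ┃    return 0;                      ┃         


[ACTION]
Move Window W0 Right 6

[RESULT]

                                                
                                                
                                                
                                                
             ┏━━━━━━━━━━━━━━━━━━━━━━━━━━━━━━━━━━
        ┏━━━━┃ FormWidget                       
        ┃ Tab┠──────────────────────────────────
        ┠────┃  Email:      [123 Main St       ]
        ┃[pro┃  Notes:      [123 Main St       ]
        ┃────┃  Notify:     [ ]                 
        ┃#inc┃  Public:     [x]                 
        ┃#inc┃  Company:    [                  ]
        ┃#inc┃                                  
        ┃    ┃                                  
        ┃int ┃                                  
        ┃    ┃                                  
        ┃    ┃                                  
        ┃    ┃                                  
        ┃    ┃                                  
        ┃    ┗━━━━━━━━━━━━━━━━━━━━━━━━━━━━━━━━━━
        ┃    return 0;                      ┃   


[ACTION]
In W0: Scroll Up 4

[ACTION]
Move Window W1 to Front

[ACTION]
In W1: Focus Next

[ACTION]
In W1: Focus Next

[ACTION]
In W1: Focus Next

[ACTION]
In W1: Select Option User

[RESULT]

                                                
                                                
                                                
                                                
             ┏━━━━━━━━━━━━━━━━━━━━━━━━━━━━━━━━━━
        ┏━━━━┃ FormWidget                       
        ┃ Tab┠──────────────────────────────────
        ┠────┃  Email:      [123 Main St       ]
        ┃[pro┃  Notes:      [123 Main St       ]
        ┃────┃> Notify:     [ ]                 
        ┃#inc┃  Public:     [x]                 
        ┃#inc┃  Company:    [                  ]
        ┃#inc┃                                  
        ┃    ┃                                  
        ┃int ┃                                  
        ┃    ┃                                  
        ┃    ┃                                  
        ┃    ┃                                  
        ┃    ┃                                  
        ┃    ┗━━━━━━━━━━━━━━━━━━━━━━━━━━━━━━━━━━
        ┃    return 0;                      ┃   
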